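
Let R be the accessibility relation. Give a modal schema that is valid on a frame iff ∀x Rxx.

The condition is reflexivity. The T schema □s → s defines it.
Suppose □s→s is valid. At any x set V(s)={w : Rxw}. Then □s holds at x, so s holds at x, i.e. Rxx.

□s → s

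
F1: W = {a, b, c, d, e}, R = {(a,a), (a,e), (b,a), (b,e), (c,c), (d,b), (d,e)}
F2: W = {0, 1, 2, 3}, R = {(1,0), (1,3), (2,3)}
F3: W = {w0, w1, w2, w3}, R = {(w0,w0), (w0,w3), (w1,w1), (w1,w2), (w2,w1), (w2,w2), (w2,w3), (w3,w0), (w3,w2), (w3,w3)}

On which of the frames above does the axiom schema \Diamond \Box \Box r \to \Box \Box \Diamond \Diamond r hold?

The schema corresponds to a generalized confluence (Geach) condition: \forall x \forall y \forall z ((xRy \wedge x R^2 z) \to \exists w (y R^2 w \wedge z R^2 w)).
F1: fails — aRa, aR²e but no w with aR²w and eR²w.
F2: satisfies the condition.
F3: satisfies the condition.

F2, F3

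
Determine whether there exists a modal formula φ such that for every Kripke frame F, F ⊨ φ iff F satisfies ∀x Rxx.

Yes: it is reflexivity, defined by the T schema □r → r.
Suppose □r→r is valid. At any x set V(r)={w : Rxw}. Then □r holds at x, so r holds at x, i.e. Rxx.

Yes — defined by □r → r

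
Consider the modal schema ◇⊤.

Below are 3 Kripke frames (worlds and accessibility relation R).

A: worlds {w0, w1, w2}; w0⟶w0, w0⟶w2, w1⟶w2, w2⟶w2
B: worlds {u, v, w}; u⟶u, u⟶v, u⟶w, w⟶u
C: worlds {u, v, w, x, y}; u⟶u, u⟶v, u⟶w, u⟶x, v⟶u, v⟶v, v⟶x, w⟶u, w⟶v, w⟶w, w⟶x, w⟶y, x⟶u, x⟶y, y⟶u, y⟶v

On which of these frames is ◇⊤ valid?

A, C

Frame correspondent (Sahlqvist): ∀x ∃y Rxy — i.e. seriality.
A: ✓.
B: fails — world v has no successor.
C: ✓.
Valid on: A, C.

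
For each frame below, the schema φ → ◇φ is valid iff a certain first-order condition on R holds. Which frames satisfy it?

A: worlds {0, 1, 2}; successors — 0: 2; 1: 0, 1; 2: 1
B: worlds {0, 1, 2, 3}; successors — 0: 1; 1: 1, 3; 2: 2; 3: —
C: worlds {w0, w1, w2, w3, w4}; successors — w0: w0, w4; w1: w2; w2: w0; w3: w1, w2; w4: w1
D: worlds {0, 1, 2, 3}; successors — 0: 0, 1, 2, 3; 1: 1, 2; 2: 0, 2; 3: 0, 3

D

Frame correspondent (Sahlqvist): ∀x Rxx — i.e. reflexivity.
A: fails — world 0 does not see itself.
B: fails — world 0 does not see itself.
C: fails — world w1 does not see itself.
D: condition met.
Valid on: D.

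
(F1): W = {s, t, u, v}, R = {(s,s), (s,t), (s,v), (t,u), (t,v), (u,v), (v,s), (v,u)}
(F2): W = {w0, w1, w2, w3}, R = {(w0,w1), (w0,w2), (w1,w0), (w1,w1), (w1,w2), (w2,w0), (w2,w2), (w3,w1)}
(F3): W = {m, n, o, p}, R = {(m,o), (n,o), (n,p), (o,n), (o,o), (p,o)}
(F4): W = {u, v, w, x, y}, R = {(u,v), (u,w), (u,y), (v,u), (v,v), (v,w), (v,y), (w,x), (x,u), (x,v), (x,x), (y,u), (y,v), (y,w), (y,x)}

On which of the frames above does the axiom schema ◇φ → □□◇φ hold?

The schema corresponds to a generalized confluence (Geach) condition: ∀x ∀y ∀z ((xRy ∧ xR²z) → ∃w (y = w ∧ zRw)).
(F1): fails — sRs, sR²t but no w with s=w and tRw.
(F2): fails — w0Rw1, w0R²w2 but no w with w1=w and w2Rw.
(F3): fails — nRp, nR²o but no w with p=w and oRw.
(F4): fails — uRv, uR²w but no t with v=t and wRt.
Valid on no frame.

none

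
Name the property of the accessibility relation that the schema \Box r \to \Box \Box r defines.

Suppose □r→□□r is valid. Take Rxy, Ryz and set V(r)={w : Rxw}. Then □r at x, so □□r at x, so □r at y, so r at z, i.e. Rxz.
Conversely, any frame satisfying \forall x \forall y \forall z (Rxy \wedge Ryz \to Rxz) validates the schema.
Frame condition: \forall x \forall y \forall z (Rxy \wedge Ryz \to Rxz).

transitivity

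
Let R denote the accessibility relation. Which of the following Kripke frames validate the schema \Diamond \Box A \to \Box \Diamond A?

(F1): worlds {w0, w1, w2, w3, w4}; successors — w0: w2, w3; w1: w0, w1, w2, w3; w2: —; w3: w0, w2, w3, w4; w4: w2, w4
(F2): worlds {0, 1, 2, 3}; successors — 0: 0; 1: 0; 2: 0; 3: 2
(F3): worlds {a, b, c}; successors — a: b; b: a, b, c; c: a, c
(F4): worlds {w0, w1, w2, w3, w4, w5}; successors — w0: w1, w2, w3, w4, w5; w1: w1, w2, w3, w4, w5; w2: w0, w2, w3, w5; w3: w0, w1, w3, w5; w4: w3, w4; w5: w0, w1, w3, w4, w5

This is the axiom for convergence; its first-order frame correspondent is \forall x \forall y \forall z (Rxy \wedge Rxz \to \exists w (Ryw \wedge Rzw)).
(F1): fails — Rw0w2 and Rw0w2 but w2 and w2 have no common successor.
(F2): ✓.
(F3): fails — Rbc and Rba but c and a have no common successor.
(F4): ✓.

(F2), (F4)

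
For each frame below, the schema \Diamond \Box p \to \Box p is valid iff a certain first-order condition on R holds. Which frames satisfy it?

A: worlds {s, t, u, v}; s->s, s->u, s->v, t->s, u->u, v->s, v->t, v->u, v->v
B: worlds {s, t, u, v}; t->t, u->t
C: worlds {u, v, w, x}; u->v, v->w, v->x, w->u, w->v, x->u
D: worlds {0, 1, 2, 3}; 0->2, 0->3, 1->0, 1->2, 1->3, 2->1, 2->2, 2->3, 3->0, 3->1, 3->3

B

Frame correspondent (Sahlqvist): \forall x \forall y \forall z (Rxy \wedge Rxz \to Ryz) — i.e. the Euclidean property.
A: fails — Rsu and Rsv but not Ruv.
B: satisfies the condition.
C: fails — Ruv and Ruv but not Rvv.
D: fails — R03 and R02 but not R32.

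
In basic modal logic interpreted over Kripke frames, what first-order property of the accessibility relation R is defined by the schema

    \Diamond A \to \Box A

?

Suppose ◇A→□A is valid. Take Rxy, Rxz and set V(A)={y}. Then ◇A at x, so □A at x, so A at z, i.e. z=y.
The converse is a direct semantic check.
Frame condition: \forall x \forall y \forall z (Rxy \wedge Rxz \to y = z).

Partial functionality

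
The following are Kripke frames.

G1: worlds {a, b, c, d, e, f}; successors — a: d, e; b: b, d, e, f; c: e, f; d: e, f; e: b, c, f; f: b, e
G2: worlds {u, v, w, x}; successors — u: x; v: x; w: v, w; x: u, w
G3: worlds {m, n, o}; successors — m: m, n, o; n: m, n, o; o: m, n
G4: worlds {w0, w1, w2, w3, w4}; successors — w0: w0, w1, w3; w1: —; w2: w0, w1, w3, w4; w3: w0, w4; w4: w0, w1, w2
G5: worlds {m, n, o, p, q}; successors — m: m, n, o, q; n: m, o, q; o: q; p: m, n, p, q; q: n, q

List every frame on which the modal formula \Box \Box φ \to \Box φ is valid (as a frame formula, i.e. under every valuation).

The schema corresponds to density: \forall x \forall y (Rxy \to \exists z (Rxz \wedge Rzy)).
G1: fails — Rec but no z with Rez and Rzc.
G2: fails — Rvx but no z with Rvz and Rzx.
G3: holds.
G4: fails — Rw3w4 but no z with Rw3z and Rzw4.
G5: holds.
Valid on: G3, G5.

G3, G5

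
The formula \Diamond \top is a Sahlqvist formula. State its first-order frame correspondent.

◇⊤ holds at w iff w has a successor, so frame-validity of ◇⊤ is exactly seriality. Equivalently via □φ → ◇φ:
Suppose □φ→◇φ is valid. At any x set V(φ)=W. Then □φ at x, so ◇φ at x, so x has a successor.
The converse is a direct semantic check.
So the correspondent is seriality.

seriality: \forall x \exists y Rxy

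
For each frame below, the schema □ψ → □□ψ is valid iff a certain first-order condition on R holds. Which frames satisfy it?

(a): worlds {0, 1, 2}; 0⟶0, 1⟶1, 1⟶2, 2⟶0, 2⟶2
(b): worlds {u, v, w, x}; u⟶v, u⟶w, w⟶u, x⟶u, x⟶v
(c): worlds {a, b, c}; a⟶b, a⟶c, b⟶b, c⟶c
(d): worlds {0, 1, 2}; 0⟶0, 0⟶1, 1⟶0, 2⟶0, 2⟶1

This is the axiom for transitivity; its first-order frame correspondent is ∀x ∀y ∀z (Rxy ∧ Ryz → Rxz).
(a): fails — R12 and R20 but not R10.
(b): fails — Rwu and Ruv but not Rwv.
(c): ✓.
(d): fails — R10 and R01 but not R11.
Valid on: (c).

(c)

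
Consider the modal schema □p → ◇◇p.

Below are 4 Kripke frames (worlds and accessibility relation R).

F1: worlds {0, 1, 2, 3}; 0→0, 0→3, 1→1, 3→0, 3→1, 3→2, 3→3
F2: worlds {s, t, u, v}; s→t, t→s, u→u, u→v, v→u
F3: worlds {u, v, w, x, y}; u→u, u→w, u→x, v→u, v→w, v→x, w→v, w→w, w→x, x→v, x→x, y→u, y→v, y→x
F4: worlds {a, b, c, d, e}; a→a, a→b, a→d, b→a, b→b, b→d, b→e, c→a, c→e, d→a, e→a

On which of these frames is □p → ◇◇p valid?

Frame correspondent (Sahlqvist): ∀x ∃w (xRw ∧ xR²w) — i.e. a generalized confluence (Geach) condition.
F1: fails — at 2 but no w with 2Rw and 2R²w.
F2: fails — at s but no w with sRw and sR²w.
F3: satisfies the condition.
F4: satisfies the condition.

F3, F4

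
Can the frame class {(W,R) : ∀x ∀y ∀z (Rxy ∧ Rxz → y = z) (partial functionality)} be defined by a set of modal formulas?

Yes — defined by ◇q → □q

Yes: it is partial functionality, defined by the CD schema ◇q → □q.
Suppose ◇q→□q is valid. Take Rxy, Rxz and set V(q)={y}. Then ◇q at x, so □q at x, so q at z, i.e. z=y.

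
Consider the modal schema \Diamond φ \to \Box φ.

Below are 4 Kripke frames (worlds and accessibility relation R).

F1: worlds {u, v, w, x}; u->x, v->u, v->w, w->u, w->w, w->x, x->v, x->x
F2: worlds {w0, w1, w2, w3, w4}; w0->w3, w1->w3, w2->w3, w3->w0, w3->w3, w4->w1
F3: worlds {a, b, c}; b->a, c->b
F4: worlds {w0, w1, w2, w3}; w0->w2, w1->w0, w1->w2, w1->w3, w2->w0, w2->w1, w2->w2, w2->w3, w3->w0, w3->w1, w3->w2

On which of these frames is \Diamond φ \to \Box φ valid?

The schema corresponds to partial functionality: \forall x \forall y \forall z (Rxy \wedge Rxz \to y = z).
F1: fails — v sees both u and w.
F2: fails — w3 sees both w0 and w3.
F3: satisfies the condition.
F4: fails — w1 sees both w0 and w2.
Valid on: F3.

F3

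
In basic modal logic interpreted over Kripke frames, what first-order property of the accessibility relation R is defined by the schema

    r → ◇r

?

Replacing r by ¬r and contraposing gives the equivalent schema □r → r.
Suppose □r→r is valid. At any x set V(r)={w : Rxw}. Then □r holds at x, so r holds at x, i.e. Rxx.

Reflexivity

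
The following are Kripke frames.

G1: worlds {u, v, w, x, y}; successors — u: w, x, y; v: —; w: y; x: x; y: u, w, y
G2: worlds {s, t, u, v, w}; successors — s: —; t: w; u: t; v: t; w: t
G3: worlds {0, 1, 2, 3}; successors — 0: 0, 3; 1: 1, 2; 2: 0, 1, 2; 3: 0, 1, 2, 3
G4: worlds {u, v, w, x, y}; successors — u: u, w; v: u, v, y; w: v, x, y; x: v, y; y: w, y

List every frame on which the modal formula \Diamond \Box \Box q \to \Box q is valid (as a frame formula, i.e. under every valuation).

G2

The schema corresponds to a generalized confluence (Geach) condition: \forall x \forall y \forall z ((xRy \wedge xRz) \to \exists w (y R^2 w \wedge z = w)).
G1: fails — uRw, uRx but no t with wR²t and x=t.
G2: condition met.
G3: fails — 3R1, 3R3 but no w with 1R²w and 3=w.
G4: fails — vRy, vRu but no t with yR²t and u=t.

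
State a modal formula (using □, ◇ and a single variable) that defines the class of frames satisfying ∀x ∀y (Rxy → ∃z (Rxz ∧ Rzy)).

A defining formula is □□q → □q (the C4 axiom).

□□q → □q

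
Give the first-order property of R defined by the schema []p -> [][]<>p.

This is a Sahlqvist (Geach-type) schema ◇^0□^1p → □^2◇^1p.
Minimal-valuation argument: fix x; take any y with xR^0y and any z with xR^2z. Set V(p) to the set of worlds R-reachable from y in exactly 1 step. Then □^1p holds at y, so the antecedent holds at x; validity forces ◇^1p at z, giving a w with zR^1w and yR^1w.
First-order correspondent: forall x forall z (x R^2 z -> exists w (xRw & zRw)).

forall x forall z (x R^2 z -> exists w (xRw & zRw))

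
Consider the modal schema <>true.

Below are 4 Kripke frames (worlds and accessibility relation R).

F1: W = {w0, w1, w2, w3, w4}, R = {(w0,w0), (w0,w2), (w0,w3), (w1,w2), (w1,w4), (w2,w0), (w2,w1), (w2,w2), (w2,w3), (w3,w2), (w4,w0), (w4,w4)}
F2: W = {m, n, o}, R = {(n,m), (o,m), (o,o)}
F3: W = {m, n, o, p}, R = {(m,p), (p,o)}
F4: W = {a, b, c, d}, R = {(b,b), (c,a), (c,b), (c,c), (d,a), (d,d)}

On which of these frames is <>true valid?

F1

The schema corresponds to seriality: forall x exists y Rxy.
F1: ✓.
F2: fails — world m has no successor.
F3: fails — world n has no successor.
F4: fails — world a has no successor.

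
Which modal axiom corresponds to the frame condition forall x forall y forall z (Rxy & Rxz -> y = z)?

◇q → □q

The condition is partial functionality. The CD schema ◇q → □q defines it.
Suppose ◇q→□q is valid. Take Rxy, Rxz and set V(q)={y}. Then ◇q at x, so □q at x, so q at z, i.e. z=y.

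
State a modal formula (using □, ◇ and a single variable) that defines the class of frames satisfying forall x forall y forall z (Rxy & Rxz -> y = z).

◇q → □q

The condition is partial functionality. The CD schema ◇q → □q defines it.
Suppose ◇q→□q is valid. Take Rxy, Rxz and set V(q)={y}. Then ◇q at x, so □q at x, so q at z, i.e. z=y.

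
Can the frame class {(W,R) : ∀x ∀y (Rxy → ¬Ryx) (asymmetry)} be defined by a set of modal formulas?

Any modally definable frame class is closed under surjective bounded morphisms.
The 3-cycle (worlds a,b,c with a→b→c→a) is asymmetric. Mapping every world to a single reflexive point • is a surjective bounded morphism, and the reflexive point is not asymmetric (R•• but asymmetry requires ¬R••).
So the class is not modally definable.

Not modally definable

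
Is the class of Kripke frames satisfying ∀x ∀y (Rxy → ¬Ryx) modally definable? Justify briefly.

Not modally definable

Any modally definable frame class is closed under surjective bounded morphisms.
The 3-cycle (worlds w0,w1,w2 with w0→w1→w2→w0) is asymmetric. Mapping every world to a single reflexive point • is a surjective bounded morphism, and the reflexive point is not asymmetric (R•• but asymmetry requires ¬R••).
So the class is not modally definable.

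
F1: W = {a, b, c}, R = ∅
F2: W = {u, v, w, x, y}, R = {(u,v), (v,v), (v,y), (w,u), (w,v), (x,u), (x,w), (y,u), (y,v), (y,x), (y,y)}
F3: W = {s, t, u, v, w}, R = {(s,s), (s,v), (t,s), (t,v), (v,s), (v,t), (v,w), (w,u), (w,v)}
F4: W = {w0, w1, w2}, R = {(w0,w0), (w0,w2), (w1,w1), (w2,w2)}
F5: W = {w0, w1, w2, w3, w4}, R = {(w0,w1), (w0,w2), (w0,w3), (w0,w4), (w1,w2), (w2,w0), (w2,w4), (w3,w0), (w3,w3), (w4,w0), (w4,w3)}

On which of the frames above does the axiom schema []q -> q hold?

The schema corresponds to reflexivity: forall x Rxx.
F1: fails — world a does not see itself.
F2: fails — world u does not see itself.
F3: fails — world t does not see itself.
F4: ✓.
F5: fails — world w0 does not see itself.

F4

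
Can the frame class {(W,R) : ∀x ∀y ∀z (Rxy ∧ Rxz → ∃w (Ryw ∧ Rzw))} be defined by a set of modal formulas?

The condition is convergence. A defining modal formula is ◇□r → □◇r.
Suppose ◇□r→□◇r is valid. Take Rxy, Rxz and set V(r)={w : Ryw}. Then □r at y so ◇□r at x, so □◇r at x, so ◇r at z, giving w with Rzw and Ryw.

Yes, by ◇□r → □◇r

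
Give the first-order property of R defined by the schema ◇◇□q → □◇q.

∀x ∀y ∀z ((xR²y ∧ xRz) → ∃w (yRw ∧ zRw))

This is a Sahlqvist (Geach-type) schema ◇^2□^1q → □^1◇^1q.
Minimal-valuation argument: fix x; take any y with xR^2y and any z with xR^1z. Set V(q) to the set of worlds R-reachable from y in exactly 1 step. Then □^1q holds at y, so the antecedent holds at x; validity forces ◇^1q at z, giving a w with zR^1w and yR^1w.
First-order correspondent: ∀x ∀y ∀z ((xR²y ∧ xRz) → ∃w (yRw ∧ zRw)).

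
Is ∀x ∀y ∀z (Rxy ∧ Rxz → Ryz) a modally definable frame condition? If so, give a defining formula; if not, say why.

Yes — defined by ◇q → □◇q

The condition is the Euclidean property. A defining modal formula is ◇q → □◇q.
Suppose ◇q→□◇q is valid. Take Rxy, Rxz and set V(q)={y}. Then ◇q at x, so □◇q at x, so ◇q at z, so some w with Rzw has q; w=y, i.e. Rzy. By symmetry of the argument, Ryz.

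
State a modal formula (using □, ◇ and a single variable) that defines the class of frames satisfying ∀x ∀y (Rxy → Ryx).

ψ → □◇ψ

The condition is symmetry. The B schema ψ → □◇ψ defines it.
Suppose ψ→□◇ψ is valid. Take Rxy and set V(ψ)={x}. Then ψ at x, so □◇ψ at x, so ◇ψ at y, so some z with Ryz has ψ; z=x, i.e. Ryx.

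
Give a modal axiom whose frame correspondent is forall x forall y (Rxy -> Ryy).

□(□q → q)

This is shift-reflexivity; the standard corresponding axiom is T□: □(□q → q).
Suppose □(□q→q) is valid. Take Rxy and set V(q)={w : Ryw}. Then at y, □q holds; since □(□q→q) at x, □q→q at y, so q at y, i.e. Ryy.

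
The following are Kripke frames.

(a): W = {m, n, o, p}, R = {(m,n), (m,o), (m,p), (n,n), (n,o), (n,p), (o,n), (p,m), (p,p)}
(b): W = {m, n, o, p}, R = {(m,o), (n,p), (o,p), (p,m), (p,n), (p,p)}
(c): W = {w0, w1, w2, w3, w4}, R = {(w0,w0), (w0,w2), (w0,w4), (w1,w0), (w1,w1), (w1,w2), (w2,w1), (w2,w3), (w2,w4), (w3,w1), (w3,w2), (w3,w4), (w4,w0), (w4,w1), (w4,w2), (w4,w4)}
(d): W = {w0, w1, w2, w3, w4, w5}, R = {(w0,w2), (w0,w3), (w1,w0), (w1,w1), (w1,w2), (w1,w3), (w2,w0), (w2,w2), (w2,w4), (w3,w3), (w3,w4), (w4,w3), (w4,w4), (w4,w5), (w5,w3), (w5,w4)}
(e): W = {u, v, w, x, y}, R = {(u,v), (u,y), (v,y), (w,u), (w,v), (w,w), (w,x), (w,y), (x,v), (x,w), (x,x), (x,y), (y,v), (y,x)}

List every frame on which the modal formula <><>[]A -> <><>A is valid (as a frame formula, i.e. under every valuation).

This is the axiom for a generalized confluence (Geach) condition; its first-order frame correspondent is forall x forall y (x R^2 y -> exists w (yRw & x R^2 w)).
(a): ✓.
(b): fails — nR²m but no w with mRw and nR²w.
(c): ✓.
(d): ✓.
(e): fails — vR²v but no t with vRt and vR²t.
Valid on: (a), (c), (d).

(a), (c), (d)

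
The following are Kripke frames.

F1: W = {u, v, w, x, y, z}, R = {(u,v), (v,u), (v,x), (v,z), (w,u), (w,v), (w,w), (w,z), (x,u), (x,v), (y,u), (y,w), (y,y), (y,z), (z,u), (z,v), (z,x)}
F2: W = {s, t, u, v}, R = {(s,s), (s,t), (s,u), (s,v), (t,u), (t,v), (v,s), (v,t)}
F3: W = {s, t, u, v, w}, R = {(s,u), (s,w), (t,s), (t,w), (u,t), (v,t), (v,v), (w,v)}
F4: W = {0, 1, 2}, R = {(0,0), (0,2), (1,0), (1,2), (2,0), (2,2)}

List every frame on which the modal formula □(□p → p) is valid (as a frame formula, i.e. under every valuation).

This is the axiom for shift-reflexivity; its first-order frame correspondent is ∀x ∀y (Rxy → Ryy).
F1: fails — Ruv but not Rvv.
F2: fails — Rtv but not Rvv.
F3: fails — Rut but not Rtt.
F4: ✓.

F4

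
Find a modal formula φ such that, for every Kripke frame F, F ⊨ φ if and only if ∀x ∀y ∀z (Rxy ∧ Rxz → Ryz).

◇q → □◇q

This is the Euclidean property; the standard corresponding axiom is 5: ◇q → □◇q.
Suppose ◇q→□◇q is valid. Take Rxy, Rxz and set V(q)={y}. Then ◇q at x, so □◇q at x, so ◇q at z, so some w with Rzw has q; w=y, i.e. Rzy. By symmetry of the argument, Ryz.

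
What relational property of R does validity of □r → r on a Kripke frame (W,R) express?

Suppose □r→r is valid. At any x set V(r)={w : Rxw}. Then □r holds at x, so r holds at x, i.e. Rxx.
Conversely, any frame satisfying ∀x Rxx validates the schema.
Frame condition: ∀x Rxx.

reflexivity: ∀x Rxx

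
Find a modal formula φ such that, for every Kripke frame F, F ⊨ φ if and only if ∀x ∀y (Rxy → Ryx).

A defining formula is s → □◇s (the B axiom).
Suppose s→□◇s is valid. Take Rxy and set V(s)={x}. Then s at x, so □◇s at x, so ◇s at y, so some z with Ryz has s; z=x, i.e. Ryx.

s → □◇s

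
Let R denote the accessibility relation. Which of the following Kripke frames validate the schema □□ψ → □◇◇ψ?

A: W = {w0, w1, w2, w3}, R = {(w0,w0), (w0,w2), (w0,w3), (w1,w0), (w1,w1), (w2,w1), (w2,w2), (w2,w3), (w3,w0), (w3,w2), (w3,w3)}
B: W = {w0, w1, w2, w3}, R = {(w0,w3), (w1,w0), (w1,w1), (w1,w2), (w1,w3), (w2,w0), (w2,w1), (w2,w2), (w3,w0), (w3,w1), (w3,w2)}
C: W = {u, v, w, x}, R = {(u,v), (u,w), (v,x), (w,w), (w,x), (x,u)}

A, B

This is the axiom for a generalized confluence (Geach) condition; its first-order frame correspondent is ∀x ∀z (xRz → ∃w (xR²w ∧ zR²w)).
A: satisfies the condition.
B: satisfies the condition.
C: fails — uRv but no t with uR²t and vR²t.
Valid on: A, B.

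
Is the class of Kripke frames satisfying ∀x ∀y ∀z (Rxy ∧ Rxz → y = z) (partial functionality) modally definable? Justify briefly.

The condition is partial functionality. A defining modal formula is ◇r → □r.

Definable; ◇r → □r defines it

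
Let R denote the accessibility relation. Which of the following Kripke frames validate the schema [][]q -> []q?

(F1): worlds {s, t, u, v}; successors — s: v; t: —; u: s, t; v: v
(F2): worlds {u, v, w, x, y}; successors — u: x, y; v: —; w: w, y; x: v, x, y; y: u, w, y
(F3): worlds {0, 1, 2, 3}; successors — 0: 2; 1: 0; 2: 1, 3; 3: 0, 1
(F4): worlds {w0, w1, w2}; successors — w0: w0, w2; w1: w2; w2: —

The schema corresponds to density: forall x forall y (Rxy -> exists z (Rxz & Rzy)).
(F1): fails — Rus but no z with Ruz and Rzs.
(F2): holds.
(F3): fails — R10 but no z with R1z and Rz0.
(F4): fails — Rw1w2 but no z with Rw1z and Rzw2.
Valid on: (F2).

(F2)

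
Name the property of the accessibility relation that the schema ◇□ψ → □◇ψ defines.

convergence

Suppose ◇□ψ→□◇ψ is valid. Take Rxy, Rxz and set V(ψ)={w : Ryw}. Then □ψ at y so ◇□ψ at x, so □◇ψ at x, so ◇ψ at z, giving w with Rzw and Ryw.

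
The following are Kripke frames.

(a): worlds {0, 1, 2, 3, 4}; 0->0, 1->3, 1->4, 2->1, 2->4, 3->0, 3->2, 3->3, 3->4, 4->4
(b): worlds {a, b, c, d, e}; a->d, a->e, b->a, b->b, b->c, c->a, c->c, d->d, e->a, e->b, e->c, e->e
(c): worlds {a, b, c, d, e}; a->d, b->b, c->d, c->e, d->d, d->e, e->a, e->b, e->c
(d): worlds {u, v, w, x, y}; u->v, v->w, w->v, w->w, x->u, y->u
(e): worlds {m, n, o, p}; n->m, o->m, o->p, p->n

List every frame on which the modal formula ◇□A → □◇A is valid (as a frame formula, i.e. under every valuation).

(d)

The schema corresponds to convergence: ∀x ∀y ∀z (Rxy ∧ Rxz → ∃w (Ryw ∧ Rzw)).
(a): fails — R34 and R30 but 4 and 0 have no common successor.
(b): fails — Rae and Rad but e and d have no common successor.
(c): fails — Rcd and Rce but d and e have no common successor.
(d): holds.
(e): fails — Rnm and Rnm but m and m have no common successor.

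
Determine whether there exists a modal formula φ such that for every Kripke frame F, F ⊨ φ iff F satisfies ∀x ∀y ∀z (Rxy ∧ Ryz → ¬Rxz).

Modal frame validity is preserved under surjective bounded morphisms.
The 3-cycle (worlds a,b,c with a→b→c→a) is intransitive. Mapping every world to a single reflexive point • is a surjective bounded morphism; the reflexive point is not intransitive (R••∧R•• but R••).
Hence intransitivity is not modally definable.

Not modally definable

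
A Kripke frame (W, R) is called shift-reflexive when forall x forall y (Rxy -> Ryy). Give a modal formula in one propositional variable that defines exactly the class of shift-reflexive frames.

A defining formula is □(□ψ → ψ) (the T□ axiom).
Suppose □(□ψ→ψ) is valid. Take Rxy and set V(ψ)={w : Ryw}. Then at y, □ψ holds; since □(□ψ→ψ) at x, □ψ→ψ at y, so ψ at y, i.e. Ryy.

□(□ψ → ψ)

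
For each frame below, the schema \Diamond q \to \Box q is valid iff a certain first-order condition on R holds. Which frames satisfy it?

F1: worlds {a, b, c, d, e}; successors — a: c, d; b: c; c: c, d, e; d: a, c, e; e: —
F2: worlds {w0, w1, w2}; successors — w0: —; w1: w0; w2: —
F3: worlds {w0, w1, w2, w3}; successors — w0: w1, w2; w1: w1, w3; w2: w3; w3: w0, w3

This is the axiom for partial functionality; its first-order frame correspondent is \forall x \forall y \forall z (Rxy \wedge Rxz \to y = z).
F1: fails — a sees both c and d.
F2: ✓.
F3: fails — w0 sees both w1 and w2.

F2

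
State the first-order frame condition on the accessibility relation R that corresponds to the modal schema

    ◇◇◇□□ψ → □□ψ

This is a Sahlqvist (Geach-type) schema ◇^3□^2ψ → □^2◇^0ψ.
First-order correspondent: ∀x ∀y ∀z ((xR³y ∧ xR²z) → ∃w (yR²w ∧ z = w)).

∀x ∀y ∀z ((xR³y ∧ xR²z) → ∃w (yR²w ∧ z = w))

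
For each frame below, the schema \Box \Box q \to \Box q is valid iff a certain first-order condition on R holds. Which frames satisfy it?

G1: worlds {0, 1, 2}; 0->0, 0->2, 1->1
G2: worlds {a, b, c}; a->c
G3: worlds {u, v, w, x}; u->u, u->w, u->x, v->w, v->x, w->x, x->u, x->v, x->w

G1

This is the axiom for density; its first-order frame correspondent is \forall x \forall y (Rxy \to \exists z (Rxz \wedge Rzy)).
G1: satisfies the condition.
G2: fails — Rac but no z with Raz and Rzc.
G3: fails — Rwx but no z with Rwz and Rzx.
Valid on: G1.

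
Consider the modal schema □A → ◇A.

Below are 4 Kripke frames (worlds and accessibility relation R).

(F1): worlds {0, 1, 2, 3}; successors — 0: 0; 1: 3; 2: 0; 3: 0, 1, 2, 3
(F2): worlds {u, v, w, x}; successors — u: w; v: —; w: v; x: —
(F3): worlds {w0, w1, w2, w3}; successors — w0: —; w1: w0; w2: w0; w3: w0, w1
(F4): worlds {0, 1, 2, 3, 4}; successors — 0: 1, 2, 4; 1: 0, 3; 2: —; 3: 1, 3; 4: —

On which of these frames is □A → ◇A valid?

This is the axiom for seriality; its first-order frame correspondent is ∀x ∃y Rxy.
(F1): condition met.
(F2): fails — world v has no successor.
(F3): fails — world w0 has no successor.
(F4): fails — world 2 has no successor.

(F1)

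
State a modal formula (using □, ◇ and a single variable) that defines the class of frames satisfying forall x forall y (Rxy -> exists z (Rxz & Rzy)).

This is density; the standard corresponding axiom is C4: □□q → □q.
Suppose □□q→□q is valid. Take Rxy and set V(q)={w : xR²w}. Then □□q at x, so □q at x, so q at y, i.e. ∃z(Rxz∧Rzy).

□□q → □q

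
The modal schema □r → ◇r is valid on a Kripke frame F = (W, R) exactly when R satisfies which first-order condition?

Suppose □r→◇r is valid. At any x set V(r)=W. Then □r at x, so ◇r at x, so x has a successor.

seriality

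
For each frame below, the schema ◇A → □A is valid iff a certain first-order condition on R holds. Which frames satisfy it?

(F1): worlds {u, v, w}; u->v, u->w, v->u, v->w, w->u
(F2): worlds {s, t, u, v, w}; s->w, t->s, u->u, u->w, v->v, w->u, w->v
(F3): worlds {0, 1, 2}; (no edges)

This is the axiom for partial functionality; its first-order frame correspondent is ∀x ∀y ∀z (Rxy ∧ Rxz → y = z).
(F1): fails — u sees both v and w.
(F2): fails — u sees both u and w.
(F3): condition met.
Valid on: (F3).

(F3)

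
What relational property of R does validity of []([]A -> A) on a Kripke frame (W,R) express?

Suppose □(□A→A) is valid. Take Rxy and set V(A)={w : Ryw}. Then at y, □A holds; since □(□A→A) at x, □A→A at y, so A at y, i.e. Ryy.
The converse is a direct semantic check.
So the correspondent is shift-reflexivity.

shift-reflexivity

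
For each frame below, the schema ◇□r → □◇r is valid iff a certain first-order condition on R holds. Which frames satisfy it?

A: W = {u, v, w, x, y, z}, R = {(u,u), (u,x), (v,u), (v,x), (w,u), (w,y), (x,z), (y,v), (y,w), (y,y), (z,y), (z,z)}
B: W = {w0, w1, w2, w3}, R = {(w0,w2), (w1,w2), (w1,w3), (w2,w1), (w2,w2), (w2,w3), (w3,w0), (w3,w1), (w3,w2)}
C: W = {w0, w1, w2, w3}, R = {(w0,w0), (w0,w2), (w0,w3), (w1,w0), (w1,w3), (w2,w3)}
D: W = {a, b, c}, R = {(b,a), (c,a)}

B

The schema corresponds to convergence: ∀x ∀y ∀z (Rxy ∧ Rxz → ∃w (Ryw ∧ Rzw)).
A: fails — Ruu and Rux but u and x have no common successor.
B: satisfies the condition.
C: fails — Rw0w2 and Rw0w3 but w2 and w3 have no common successor.
D: fails — Rba and Rba but a and a have no common successor.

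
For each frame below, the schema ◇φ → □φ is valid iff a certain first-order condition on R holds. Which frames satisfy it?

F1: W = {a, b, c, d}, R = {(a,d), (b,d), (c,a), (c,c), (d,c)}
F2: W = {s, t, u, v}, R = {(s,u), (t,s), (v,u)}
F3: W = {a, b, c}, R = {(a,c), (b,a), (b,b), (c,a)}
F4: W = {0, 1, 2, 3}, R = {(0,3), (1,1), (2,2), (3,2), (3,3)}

This is the axiom for partial functionality; its first-order frame correspondent is ∀x ∀y ∀z (Rxy ∧ Rxz → y = z).
F1: fails — c sees both a and c.
F2: satisfies the condition.
F3: fails — b sees both a and b.
F4: fails — 3 sees both 2 and 3.
Valid on: F2.

F2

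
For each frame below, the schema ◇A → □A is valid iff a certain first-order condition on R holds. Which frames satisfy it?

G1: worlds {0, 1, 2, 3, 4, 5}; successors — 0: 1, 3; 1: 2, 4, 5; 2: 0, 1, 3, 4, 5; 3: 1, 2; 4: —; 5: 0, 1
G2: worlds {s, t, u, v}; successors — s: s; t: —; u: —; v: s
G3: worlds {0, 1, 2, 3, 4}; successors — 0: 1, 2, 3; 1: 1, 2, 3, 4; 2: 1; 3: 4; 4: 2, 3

G2

The schema corresponds to partial functionality: ∀x ∀y ∀z (Rxy ∧ Rxz → y = z).
G1: fails — 0 sees both 1 and 3.
G2: satisfies the condition.
G3: fails — 0 sees both 1 and 2.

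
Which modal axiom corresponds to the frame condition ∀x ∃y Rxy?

□ψ → ◇ψ

A defining formula is □ψ → ◇ψ (the D axiom).
Suppose □ψ→◇ψ is valid. At any x set V(ψ)=W. Then □ψ at x, so ◇ψ at x, so x has a successor.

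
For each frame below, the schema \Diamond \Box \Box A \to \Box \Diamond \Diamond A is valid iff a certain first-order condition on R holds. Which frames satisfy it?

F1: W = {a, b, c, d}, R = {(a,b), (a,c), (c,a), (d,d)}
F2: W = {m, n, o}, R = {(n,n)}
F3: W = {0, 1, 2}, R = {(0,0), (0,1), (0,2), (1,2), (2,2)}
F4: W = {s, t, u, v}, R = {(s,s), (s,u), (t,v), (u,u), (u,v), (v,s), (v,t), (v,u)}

F2, F3, F4

The schema corresponds to a generalized confluence (Geach) condition: \forall x \forall y \forall z ((xRy \wedge xRz) \to \exists w (y R^2 w \wedge z R^2 w)).
F1: fails — aRb, aRb but no w with bR²w and bR²w.
F2: satisfies the condition.
F3: satisfies the condition.
F4: satisfies the condition.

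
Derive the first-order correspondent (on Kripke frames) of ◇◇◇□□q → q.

∀x ∀y (xR³y → ∃w (yR²w ∧ x = w))

This is a Sahlqvist (Geach-type) schema ◇^3□^2q → □^0◇^0q.
First-order correspondent: ∀x ∀y (xR³y → ∃w (yR²w ∧ x = w)).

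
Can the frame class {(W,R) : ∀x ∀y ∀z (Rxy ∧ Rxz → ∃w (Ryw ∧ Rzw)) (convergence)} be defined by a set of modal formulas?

Yes, by ◇□q → □◇q

The condition is convergence. A defining modal formula is ◇□q → □◇q.
Suppose ◇□q→□◇q is valid. Take Rxy, Rxz and set V(q)={w : Ryw}. Then □q at y so ◇□q at x, so □◇q at x, so ◇q at z, giving w with Rzw and Ryw.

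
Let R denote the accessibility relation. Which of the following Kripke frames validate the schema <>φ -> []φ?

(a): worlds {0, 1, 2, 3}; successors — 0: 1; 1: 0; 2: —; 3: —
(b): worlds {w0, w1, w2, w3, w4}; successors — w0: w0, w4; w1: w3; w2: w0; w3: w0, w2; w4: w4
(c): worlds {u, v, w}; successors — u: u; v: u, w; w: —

(a)

Frame correspondent (Sahlqvist): forall x forall y forall z (Rxy & Rxz -> y = z) — i.e. partial functionality.
(a): condition met.
(b): fails — w0 sees both w0 and w4.
(c): fails — v sees both u and w.
Valid on: (a).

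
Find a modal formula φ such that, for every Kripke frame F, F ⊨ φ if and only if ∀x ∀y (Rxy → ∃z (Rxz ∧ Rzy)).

The condition is density. The C4 schema □□p → □p defines it.
Suppose □□p→□p is valid. Take Rxy and set V(p)={w : xR²w}. Then □□p at x, so □p at x, so p at y, i.e. ∃z(Rxz∧Rzy).

□□p → □p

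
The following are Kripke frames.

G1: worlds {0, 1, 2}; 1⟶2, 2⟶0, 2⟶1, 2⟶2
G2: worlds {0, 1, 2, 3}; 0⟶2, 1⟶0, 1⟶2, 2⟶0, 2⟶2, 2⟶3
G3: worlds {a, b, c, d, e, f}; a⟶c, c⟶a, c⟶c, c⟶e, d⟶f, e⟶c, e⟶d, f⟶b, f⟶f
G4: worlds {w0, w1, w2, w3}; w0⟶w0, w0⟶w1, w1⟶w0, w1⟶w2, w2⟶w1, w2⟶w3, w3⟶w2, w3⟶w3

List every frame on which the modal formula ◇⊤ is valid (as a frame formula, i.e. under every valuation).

G4

This is the axiom for seriality; its first-order frame correspondent is ∀x ∃y Rxy.
G1: fails — world 0 has no successor.
G2: fails — world 3 has no successor.
G3: fails — world b has no successor.
G4: holds.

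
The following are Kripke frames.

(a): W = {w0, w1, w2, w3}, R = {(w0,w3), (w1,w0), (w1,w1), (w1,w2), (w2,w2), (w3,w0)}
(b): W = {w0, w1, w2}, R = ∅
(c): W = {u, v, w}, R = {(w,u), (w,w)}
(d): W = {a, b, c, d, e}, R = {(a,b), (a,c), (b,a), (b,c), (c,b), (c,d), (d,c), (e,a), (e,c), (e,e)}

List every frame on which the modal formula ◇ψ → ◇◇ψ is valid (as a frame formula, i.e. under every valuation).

(b), (c)

This is the axiom for a generalized confluence (Geach) condition; its first-order frame correspondent is ∀x ∀y (xRy → ∃w (y = w ∧ xR²w)).
(a): fails — w0Rw3 but no w with w3=w and w0R²w.
(b): ✓.
(c): ✓.
(d): fails — bRa but no w with a=w and bR²w.
Valid on: (b), (c).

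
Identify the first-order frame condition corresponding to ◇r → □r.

This schema is the CD axiom.
It corresponds to partial functionality: ∀x ∀y ∀z (Rxy ∧ Rxz → y = z).

partial functionality: ∀x ∀y ∀z (Rxy ∧ Rxz → y = z)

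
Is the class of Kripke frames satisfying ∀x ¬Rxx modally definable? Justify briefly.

Any modally definable frame class is closed under surjective bounded morphisms.
The 5-cycle (worlds w0,w1,w2,w3,w4 with w0→w1→w2→w3→w4→w0) is irreflexive, and the map sending every world to a single reflexive point • is a surjective bounded morphism (forth: every edge maps to (•,•); back: every world has a successor). So any modal formula valid on the 5-cycle is also valid on the reflexive point, which is not irreflexive.
So the class is not modally definable.

No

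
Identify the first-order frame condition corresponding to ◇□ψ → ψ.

symmetry

This schema is equivalent to the B axiom ψ → □◇ψ.
It corresponds to symmetry: ∀x ∀y (Rxy → Ryx).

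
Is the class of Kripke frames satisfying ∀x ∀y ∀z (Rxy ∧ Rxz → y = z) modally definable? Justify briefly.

Yes — defined by ◇p → □p

Yes: it is partial functionality, defined by the CD schema ◇p → □p.
Suppose ◇p→□p is valid. Take Rxy, Rxz and set V(p)={y}. Then ◇p at x, so □p at x, so p at z, i.e. z=y.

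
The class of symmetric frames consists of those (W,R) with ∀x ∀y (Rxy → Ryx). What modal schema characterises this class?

The condition is symmetry. The B schema ψ → □◇ψ defines it.
Suppose ψ→□◇ψ is valid. Take Rxy and set V(ψ)={x}. Then ψ at x, so □◇ψ at x, so ◇ψ at y, so some z with Ryz has ψ; z=x, i.e. Ryx.

ψ → □◇ψ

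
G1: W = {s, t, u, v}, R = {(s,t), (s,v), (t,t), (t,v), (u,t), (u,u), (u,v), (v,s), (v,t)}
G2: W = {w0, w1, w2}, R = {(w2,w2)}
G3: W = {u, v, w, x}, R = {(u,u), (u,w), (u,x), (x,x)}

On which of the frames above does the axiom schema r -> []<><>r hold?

This is the axiom for a generalized confluence (Geach) condition; its first-order frame correspondent is forall x forall z (xRz -> exists w (x = w & z R^2 w)).
G1: fails — sRv but no w with s=w and vR²w.
G2: satisfies the condition.
G3: fails — uRw but no t with u=t and wR²t.
Valid on: G2.

G2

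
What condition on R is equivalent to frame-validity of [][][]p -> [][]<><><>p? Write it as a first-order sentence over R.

forall x forall z (x R^2 z -> exists w (x R^3 w & z R^3 w))

This is a Sahlqvist (Geach-type) schema ◇^0□^3p → □^2◇^3p.
First-order correspondent: forall x forall z (x R^2 z -> exists w (x R^3 w & z R^3 w)).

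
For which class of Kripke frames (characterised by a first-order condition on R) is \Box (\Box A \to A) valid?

Suppose □(□A→A) is valid. Take Rxy and set V(A)={w : Ryw}. Then at y, □A holds; since □(□A→A) at x, □A→A at y, so A at y, i.e. Ryy.
Conversely, on a frame with shift-reflexivity the schema holds at every world under every valuation.
Frame condition: \forall x \forall y (Rxy \to Ryy).

Shift-reflexivity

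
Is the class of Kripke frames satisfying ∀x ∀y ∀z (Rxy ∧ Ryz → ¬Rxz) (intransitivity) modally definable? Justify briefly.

No — not modally definable

If a class were modally definable it would be closed under surjective bounded morphisms (Goldblatt–Thomason).
The 5-cycle (worlds w0,w1,w2,w3,w4 with w0→w1→w2→w3→w4→w0) is intransitive. Mapping every world to a single reflexive point • is a surjective bounded morphism; the reflexive point is not intransitive (R••∧R•• but R••).
So no modal formula (or set of formulas) defines exactly the intransitive frames.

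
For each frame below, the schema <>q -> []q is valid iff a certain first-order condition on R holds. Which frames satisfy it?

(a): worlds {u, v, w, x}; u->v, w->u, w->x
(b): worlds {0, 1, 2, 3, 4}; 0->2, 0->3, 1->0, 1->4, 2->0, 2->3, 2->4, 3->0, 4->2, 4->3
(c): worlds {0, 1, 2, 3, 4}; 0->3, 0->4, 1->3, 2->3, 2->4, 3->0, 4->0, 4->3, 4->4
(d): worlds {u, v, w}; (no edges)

(d)

This is the axiom for partial functionality; its first-order frame correspondent is forall x forall y forall z (Rxy & Rxz -> y = z).
(a): fails — w sees both u and x.
(b): fails — 0 sees both 2 and 3.
(c): fails — 0 sees both 3 and 4.
(d): ✓.
Valid on: (d).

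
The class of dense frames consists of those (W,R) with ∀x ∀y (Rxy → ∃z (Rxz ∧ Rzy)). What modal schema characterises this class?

□□q → □q

The condition is density. The C4 schema □□q → □q defines it.
Suppose □□q→□q is valid. Take Rxy and set V(q)={w : xR²w}. Then □□q at x, so □q at x, so q at y, i.e. ∃z(Rxz∧Rzy).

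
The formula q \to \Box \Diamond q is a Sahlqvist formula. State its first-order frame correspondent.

symmetry: \forall x \forall y (Rxy \to Ryx)

This is the B axiom.
It corresponds to symmetry: \forall x \forall y (Rxy \to Ryx).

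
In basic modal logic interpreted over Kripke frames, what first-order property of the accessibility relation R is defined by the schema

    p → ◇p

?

reflexivity: ∀x Rxx

Replacing p by ¬p and contraposing gives the equivalent schema □p → p.
Suppose □p→p is valid. At any x set V(p)={w : Rxw}. Then □p holds at x, so p holds at x, i.e. Rxx.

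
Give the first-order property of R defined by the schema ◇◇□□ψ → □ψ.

∀x ∀y ∀z ((xR²y ∧ xRz) → ∃w (yR²w ∧ z = w))

This is a Sahlqvist (Geach-type) schema ◇^2□^2ψ → □^1◇^0ψ.
Minimal-valuation argument: fix x; take any y with xR^2y and any z with xR^1z. Set V(ψ) to the set of worlds R-reachable from y in exactly 2 steps. Then □^2ψ holds at y, so the antecedent holds at x; validity forces ◇^0ψ at z, giving a w with zR^0w and yR^2w.
First-order correspondent: ∀x ∀y ∀z ((xR²y ∧ xRz) → ∃w (yR²w ∧ z = w)).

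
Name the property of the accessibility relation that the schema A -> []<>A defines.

Suppose A→□◇A is valid. Take Rxy and set V(A)={x}. Then A at x, so □◇A at x, so ◇A at y, so some z with Ryz has A; z=x, i.e. Ryx.

symmetry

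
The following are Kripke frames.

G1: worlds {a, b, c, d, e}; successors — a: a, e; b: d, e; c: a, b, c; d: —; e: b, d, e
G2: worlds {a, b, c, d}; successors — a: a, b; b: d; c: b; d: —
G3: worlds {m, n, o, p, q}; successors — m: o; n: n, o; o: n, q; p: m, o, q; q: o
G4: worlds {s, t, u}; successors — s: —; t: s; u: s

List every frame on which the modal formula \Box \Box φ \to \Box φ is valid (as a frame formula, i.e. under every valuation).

G1

Frame correspondent (Sahlqvist): \forall x \forall y (Rxy \to \exists z (Rxz \wedge Rzy)) — i.e. density.
G1: condition met.
G2: fails — Rcb but no z with Rcz and Rzb.
G3: fails — Rpm but no z with Rpz and Rzm.
G4: fails — Rus but no z with Ruz and Rzs.
Valid on: G1.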